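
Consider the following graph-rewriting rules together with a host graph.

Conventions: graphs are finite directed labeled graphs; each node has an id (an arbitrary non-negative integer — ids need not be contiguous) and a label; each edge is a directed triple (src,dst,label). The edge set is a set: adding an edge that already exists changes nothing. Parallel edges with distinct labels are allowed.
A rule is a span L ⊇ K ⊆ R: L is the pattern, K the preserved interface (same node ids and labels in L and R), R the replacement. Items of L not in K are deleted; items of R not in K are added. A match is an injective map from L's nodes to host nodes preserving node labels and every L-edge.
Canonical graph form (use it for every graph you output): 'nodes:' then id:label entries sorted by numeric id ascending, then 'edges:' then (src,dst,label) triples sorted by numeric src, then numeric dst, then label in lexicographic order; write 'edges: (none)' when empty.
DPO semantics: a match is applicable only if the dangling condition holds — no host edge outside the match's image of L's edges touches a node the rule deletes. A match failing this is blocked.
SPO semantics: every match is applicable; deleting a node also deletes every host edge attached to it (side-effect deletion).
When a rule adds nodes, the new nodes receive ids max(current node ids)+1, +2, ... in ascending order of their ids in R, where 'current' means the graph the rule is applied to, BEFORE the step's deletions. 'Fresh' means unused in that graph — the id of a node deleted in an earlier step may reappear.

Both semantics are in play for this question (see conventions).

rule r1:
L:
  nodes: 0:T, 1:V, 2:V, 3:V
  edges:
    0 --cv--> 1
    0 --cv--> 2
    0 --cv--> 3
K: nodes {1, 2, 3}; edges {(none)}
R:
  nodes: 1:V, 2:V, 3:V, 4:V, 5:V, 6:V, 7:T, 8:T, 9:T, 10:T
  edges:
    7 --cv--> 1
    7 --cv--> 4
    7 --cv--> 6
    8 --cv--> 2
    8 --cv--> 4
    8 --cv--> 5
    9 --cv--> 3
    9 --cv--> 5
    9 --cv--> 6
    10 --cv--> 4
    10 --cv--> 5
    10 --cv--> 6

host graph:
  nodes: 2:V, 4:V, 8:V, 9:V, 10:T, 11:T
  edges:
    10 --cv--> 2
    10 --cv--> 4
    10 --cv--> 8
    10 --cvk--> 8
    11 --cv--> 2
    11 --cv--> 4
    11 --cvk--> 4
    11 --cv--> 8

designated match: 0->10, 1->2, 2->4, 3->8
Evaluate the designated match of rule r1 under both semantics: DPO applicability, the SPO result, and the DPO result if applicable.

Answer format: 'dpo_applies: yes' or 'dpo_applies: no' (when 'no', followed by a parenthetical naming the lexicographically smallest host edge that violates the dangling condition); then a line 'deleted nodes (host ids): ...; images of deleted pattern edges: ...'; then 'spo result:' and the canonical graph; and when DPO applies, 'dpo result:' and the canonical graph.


dpo_applies: no
(the rule deletes node 10, which keeps host edge (10,8,cvk) outside the match image — the dangling condition fails, DPO blocks; SPO proceeds and side-deletes such edges)
deleted nodes (host ids): 10; images of deleted pattern edges: (10,2,cv); (10,4,cv); (10,8,cv)
spo result:
nodes: 2:V, 4:V, 8:V, 9:V, 11:T, 12:V, 13:V, 14:V, 15:T, 16:T, 17:T, 18:T
edges: (11,2,cv); (11,4,cv); (11,4,cvk); (11,8,cv); (15,2,cv); (15,12,cv); (15,14,cv); (16,4,cv); (16,12,cv); (16,13,cv); (17,8,cv); (17,13,cv); (17,14,cv); (18,12,cv); (18,13,cv); (18,14,cv)


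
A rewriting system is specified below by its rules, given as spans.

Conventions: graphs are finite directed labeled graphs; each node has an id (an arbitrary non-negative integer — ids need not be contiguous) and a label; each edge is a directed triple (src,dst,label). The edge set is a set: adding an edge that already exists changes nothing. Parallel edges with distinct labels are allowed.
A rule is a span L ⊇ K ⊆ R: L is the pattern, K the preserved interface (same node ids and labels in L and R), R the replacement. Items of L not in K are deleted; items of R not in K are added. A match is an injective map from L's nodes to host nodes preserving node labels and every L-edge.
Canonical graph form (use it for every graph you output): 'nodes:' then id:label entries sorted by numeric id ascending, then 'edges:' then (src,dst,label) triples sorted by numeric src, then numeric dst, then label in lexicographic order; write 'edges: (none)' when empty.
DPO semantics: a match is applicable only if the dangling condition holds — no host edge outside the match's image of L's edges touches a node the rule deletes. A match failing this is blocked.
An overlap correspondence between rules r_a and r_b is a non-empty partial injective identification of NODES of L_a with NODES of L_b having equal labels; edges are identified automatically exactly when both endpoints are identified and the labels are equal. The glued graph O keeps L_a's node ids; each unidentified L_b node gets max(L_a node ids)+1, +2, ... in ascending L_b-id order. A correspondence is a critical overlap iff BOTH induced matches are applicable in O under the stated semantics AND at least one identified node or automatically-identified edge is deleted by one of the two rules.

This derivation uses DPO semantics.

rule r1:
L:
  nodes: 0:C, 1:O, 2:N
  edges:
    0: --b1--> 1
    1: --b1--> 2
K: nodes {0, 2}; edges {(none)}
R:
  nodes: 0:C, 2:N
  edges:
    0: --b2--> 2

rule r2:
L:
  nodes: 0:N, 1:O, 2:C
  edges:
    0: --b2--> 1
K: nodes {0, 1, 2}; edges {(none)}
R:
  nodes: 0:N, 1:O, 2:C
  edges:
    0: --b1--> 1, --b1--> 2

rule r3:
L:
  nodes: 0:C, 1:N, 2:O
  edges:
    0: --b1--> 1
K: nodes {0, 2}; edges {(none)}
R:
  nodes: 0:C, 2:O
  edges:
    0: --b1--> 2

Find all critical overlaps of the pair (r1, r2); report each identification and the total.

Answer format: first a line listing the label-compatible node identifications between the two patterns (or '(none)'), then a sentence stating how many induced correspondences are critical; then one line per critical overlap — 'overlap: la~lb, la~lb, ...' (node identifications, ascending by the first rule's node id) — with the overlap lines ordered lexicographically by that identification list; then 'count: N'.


label-compatible node identifications between L(r1) and L(r2): 0~2, 1~1, 2~0
0 of the induced correspondences are critical overlaps of r1 and r2.
count: 0


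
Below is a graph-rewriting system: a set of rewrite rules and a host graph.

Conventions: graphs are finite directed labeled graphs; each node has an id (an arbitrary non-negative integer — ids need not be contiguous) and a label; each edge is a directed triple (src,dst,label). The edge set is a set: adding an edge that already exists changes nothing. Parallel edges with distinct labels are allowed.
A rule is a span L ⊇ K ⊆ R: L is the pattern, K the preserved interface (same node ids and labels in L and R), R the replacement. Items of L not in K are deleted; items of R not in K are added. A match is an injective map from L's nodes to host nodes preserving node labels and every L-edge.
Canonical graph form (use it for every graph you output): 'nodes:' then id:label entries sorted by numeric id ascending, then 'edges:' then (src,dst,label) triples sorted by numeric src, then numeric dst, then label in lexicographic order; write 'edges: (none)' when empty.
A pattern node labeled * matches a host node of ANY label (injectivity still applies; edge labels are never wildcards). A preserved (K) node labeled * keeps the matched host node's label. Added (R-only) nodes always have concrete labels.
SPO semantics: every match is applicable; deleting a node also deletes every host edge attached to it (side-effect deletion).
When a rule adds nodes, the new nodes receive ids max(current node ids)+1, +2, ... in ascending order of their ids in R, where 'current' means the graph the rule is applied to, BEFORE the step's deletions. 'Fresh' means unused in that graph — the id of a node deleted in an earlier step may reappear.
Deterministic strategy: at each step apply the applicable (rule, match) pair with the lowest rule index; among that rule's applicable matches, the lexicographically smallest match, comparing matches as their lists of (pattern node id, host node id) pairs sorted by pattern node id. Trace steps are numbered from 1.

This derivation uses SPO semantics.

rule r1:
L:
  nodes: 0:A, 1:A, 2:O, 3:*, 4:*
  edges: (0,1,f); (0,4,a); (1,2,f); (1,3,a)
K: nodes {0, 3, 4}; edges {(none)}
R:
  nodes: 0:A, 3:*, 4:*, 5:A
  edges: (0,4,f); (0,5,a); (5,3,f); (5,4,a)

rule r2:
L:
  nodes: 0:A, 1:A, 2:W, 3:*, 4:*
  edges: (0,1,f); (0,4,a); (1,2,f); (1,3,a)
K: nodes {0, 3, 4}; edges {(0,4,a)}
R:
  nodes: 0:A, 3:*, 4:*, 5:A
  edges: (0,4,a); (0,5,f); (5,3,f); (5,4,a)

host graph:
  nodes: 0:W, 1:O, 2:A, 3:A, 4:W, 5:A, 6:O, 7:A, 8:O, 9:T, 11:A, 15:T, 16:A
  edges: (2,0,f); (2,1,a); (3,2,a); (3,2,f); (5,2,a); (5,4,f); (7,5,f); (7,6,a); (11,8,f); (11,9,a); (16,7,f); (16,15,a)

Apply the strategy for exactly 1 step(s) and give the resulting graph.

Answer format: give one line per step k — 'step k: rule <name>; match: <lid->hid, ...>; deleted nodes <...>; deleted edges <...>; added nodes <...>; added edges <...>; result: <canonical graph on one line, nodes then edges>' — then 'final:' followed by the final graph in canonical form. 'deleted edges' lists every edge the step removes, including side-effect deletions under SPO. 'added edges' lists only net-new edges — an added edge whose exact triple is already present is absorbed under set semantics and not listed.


step 1: rule r2; match: 0->7, 1->5, 2->4, 3->2, 4->6; deleted nodes 4, 5; deleted edges (5,2,a); (5,4,f); (7,5,f); added nodes 17; added edges (7,17,f); (17,2,f); (17,6,a); result: nodes: 0:W, 1:O, 2:A, 3:A, 6:O, 7:A, 8:O, 9:T, 11:A, 15:T, 16:A, 17:A edges: (2,0,f); (2,1,a); (3,2,a); (3,2,f); (7,6,a); (7,17,f); (11,8,f); (11,9,a); (16,7,f); (16,15,a); (17,2,f); (17,6,a)
final:
nodes: 0:W, 1:O, 2:A, 3:A, 6:O, 7:A, 8:O, 9:T, 11:A, 15:T, 16:A, 17:A
edges: (2,0,f); (2,1,a); (3,2,a); (3,2,f); (7,6,a); (7,17,f); (11,8,f); (11,9,a); (16,7,f); (16,15,a); (17,2,f); (17,6,a)


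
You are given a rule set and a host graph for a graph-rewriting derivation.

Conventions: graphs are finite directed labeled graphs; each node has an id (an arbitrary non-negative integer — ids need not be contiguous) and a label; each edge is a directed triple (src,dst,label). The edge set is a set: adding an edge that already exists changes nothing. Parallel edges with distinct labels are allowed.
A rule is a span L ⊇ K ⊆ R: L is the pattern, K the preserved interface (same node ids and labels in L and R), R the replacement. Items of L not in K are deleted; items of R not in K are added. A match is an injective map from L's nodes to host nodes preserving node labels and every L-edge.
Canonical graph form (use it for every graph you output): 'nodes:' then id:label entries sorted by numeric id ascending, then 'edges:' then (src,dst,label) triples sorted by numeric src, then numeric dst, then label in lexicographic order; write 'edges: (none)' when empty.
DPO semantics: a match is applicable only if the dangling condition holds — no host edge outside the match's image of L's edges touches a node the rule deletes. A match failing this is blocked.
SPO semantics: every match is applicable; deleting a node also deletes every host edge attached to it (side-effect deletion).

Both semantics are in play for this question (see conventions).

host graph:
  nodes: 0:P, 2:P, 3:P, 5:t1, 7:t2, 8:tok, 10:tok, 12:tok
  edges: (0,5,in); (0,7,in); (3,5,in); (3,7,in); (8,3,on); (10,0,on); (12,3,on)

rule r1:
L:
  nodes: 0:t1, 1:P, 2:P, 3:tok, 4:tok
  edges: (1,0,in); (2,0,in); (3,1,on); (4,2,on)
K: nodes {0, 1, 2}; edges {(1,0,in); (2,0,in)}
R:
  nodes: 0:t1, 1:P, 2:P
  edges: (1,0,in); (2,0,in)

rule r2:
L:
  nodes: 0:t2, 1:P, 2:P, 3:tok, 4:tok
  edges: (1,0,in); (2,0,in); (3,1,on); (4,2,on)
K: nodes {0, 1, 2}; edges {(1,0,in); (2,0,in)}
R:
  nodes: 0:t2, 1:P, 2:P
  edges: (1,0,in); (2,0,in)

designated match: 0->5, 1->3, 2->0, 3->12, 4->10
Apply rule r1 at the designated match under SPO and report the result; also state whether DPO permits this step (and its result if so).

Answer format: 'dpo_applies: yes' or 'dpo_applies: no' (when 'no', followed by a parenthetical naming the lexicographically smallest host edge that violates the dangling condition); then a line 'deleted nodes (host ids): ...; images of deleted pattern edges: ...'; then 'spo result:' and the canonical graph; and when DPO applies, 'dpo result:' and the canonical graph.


dpo_applies: yes
deleted nodes (host ids): 10, 12; images of deleted pattern edges: (10,0,on); (12,3,on)
spo result:
nodes: 0:P, 2:P, 3:P, 5:t1, 7:t2, 8:tok
edges: (0,5,in); (0,7,in); (3,5,in); (3,7,in); (8,3,on)
dpo result:
nodes: 0:P, 2:P, 3:P, 5:t1, 7:t2, 8:tok
edges: (0,5,in); (0,7,in); (3,5,in); (3,7,in); (8,3,on)


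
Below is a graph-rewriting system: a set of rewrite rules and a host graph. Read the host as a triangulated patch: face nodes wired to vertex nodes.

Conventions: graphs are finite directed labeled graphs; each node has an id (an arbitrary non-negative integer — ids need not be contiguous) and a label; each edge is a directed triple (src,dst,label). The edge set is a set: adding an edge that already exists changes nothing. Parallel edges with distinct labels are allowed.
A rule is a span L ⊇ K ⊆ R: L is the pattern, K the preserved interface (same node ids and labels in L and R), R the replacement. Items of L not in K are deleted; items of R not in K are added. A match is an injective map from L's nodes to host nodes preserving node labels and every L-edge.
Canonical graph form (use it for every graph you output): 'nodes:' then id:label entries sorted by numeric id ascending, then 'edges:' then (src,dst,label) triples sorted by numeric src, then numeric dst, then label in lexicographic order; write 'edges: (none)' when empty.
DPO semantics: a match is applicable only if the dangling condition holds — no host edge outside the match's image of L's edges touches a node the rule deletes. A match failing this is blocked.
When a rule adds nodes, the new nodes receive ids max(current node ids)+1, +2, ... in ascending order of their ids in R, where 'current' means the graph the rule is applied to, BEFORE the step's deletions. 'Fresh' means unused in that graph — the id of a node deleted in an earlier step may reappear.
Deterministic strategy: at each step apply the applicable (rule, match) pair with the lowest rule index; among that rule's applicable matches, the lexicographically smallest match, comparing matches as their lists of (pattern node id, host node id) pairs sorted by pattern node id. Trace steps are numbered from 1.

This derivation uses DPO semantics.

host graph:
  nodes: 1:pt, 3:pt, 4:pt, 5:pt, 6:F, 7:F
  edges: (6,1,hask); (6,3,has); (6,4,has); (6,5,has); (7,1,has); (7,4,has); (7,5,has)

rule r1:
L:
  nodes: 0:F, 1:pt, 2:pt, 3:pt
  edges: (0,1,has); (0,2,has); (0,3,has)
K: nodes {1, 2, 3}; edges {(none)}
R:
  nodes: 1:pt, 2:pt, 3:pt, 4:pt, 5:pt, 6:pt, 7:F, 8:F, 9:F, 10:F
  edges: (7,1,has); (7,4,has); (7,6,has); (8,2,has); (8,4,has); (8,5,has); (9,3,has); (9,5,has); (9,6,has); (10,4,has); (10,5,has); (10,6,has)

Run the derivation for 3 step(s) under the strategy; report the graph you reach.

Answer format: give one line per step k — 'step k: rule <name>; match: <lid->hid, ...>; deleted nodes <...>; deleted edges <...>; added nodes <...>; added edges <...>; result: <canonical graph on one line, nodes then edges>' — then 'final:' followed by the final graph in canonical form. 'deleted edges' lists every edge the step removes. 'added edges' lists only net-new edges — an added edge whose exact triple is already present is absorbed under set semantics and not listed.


step 1: rule r1; match: 0->7, 1->1, 2->4, 3->5; deleted nodes 7; deleted edges (7,1,has); (7,4,has); (7,5,has); added nodes 8, 9, 10, 11, 12, 13, 14; added edges (11,1,has); (11,8,has); (11,10,has); (12,4,has); (12,8,has); (12,9,has); (13,5,has); (13,9,has); (13,10,has); (14,8,has); (14,9,has); (14,10,has); result: nodes: 1:pt, 3:pt, 4:pt, 5:pt, 6:F, 8:pt, 9:pt, 10:pt, 11:F, 12:F, 13:F, 14:F edges: (6,1,hask); (6,3,has); (6,4,has); (6,5,has); (11,1,has); (11,8,has); (11,10,has); (12,4,has); (12,8,has); (12,9,has); (13,5,has); (13,9,has); (13,10,has); (14,8,has); (14,9,has); (14,10,has)
step 2: rule r1; match: 0->11, 1->1, 2->8, 3->10; deleted nodes 11; deleted edges (11,1,has); (11,8,has); (11,10,has); added nodes 15, 16, 17, 18, 19, 20, 21; added edges (18,1,has); (18,15,has); (18,17,has); (19,8,has); (19,15,has); (19,16,has); (20,10,has); (20,16,has); (20,17,has); (21,15,has); (21,16,has); (21,17,has); result: nodes: 1:pt, 3:pt, 4:pt, 5:pt, 6:F, 8:pt, 9:pt, 10:pt, 12:F, 13:F, 14:F, 15:pt, 16:pt, 17:pt, 18:F, 19:F, 20:F, 21:F edges: (6,1,hask); (6,3,has); (6,4,has); (6,5,has); (12,4,has); (12,8,has); (12,9,has); (13,5,has); (13,9,has); (13,10,has); (14,8,has); (14,9,has); (14,10,has); (18,1,has); (18,15,has); (18,17,has); (19,8,has); (19,15,has); (19,16,has); (20,10,has); (20,16,has); (20,17,has); (21,15,has); (21,16,has); (21,17,has)
step 3: rule r1; match: 0->12, 1->4, 2->8, 3->9; deleted nodes 12; deleted edges (12,4,has); (12,8,has); (12,9,has); added nodes 22, 23, 24, 25, 26, 27, 28; added edges (25,4,has); (25,22,has); (25,24,has); (26,8,has); (26,22,has); (26,23,has); (27,9,has); (27,23,has); (27,24,has); (28,22,has); (28,23,has); (28,24,has); result: nodes: 1:pt, 3:pt, 4:pt, 5:pt, 6:F, 8:pt, 9:pt, 10:pt, 13:F, 14:F, 15:pt, 16:pt, 17:pt, 18:F, 19:F, 20:F, 21:F, 22:pt, 23:pt, 24:pt, 25:F, 26:F, 27:F, 28:F edges: (6,1,hask); (6,3,has); (6,4,has); (6,5,has); (13,5,has); (13,9,has); (13,10,has); (14,8,has); (14,9,has); (14,10,has); (18,1,has); (18,15,has); (18,17,has); (19,8,has); (19,15,has); (19,16,has); (20,10,has); (20,16,has); (20,17,has); (21,15,has); (21,16,has); (21,17,has); (25,4,has); (25,22,has); (25,24,has); (26,8,has); (26,22,has); (26,23,has); (27,9,has); (27,23,has); (27,24,has); (28,22,has); (28,23,has); (28,24,has)
final:
nodes: 1:pt, 3:pt, 4:pt, 5:pt, 6:F, 8:pt, 9:pt, 10:pt, 13:F, 14:F, 15:pt, 16:pt, 17:pt, 18:F, 19:F, 20:F, 21:F, 22:pt, 23:pt, 24:pt, 25:F, 26:F, 27:F, 28:F
edges: (6,1,hask); (6,3,has); (6,4,has); (6,5,has); (13,5,has); (13,9,has); (13,10,has); (14,8,has); (14,9,has); (14,10,has); (18,1,has); (18,15,has); (18,17,has); (19,8,has); (19,15,has); (19,16,has); (20,10,has); (20,16,has); (20,17,has); (21,15,has); (21,16,has); (21,17,has); (25,4,has); (25,22,has); (25,24,has); (26,8,has); (26,22,has); (26,23,has); (27,9,has); (27,23,has); (27,24,has); (28,22,has); (28,23,has); (28,24,has)


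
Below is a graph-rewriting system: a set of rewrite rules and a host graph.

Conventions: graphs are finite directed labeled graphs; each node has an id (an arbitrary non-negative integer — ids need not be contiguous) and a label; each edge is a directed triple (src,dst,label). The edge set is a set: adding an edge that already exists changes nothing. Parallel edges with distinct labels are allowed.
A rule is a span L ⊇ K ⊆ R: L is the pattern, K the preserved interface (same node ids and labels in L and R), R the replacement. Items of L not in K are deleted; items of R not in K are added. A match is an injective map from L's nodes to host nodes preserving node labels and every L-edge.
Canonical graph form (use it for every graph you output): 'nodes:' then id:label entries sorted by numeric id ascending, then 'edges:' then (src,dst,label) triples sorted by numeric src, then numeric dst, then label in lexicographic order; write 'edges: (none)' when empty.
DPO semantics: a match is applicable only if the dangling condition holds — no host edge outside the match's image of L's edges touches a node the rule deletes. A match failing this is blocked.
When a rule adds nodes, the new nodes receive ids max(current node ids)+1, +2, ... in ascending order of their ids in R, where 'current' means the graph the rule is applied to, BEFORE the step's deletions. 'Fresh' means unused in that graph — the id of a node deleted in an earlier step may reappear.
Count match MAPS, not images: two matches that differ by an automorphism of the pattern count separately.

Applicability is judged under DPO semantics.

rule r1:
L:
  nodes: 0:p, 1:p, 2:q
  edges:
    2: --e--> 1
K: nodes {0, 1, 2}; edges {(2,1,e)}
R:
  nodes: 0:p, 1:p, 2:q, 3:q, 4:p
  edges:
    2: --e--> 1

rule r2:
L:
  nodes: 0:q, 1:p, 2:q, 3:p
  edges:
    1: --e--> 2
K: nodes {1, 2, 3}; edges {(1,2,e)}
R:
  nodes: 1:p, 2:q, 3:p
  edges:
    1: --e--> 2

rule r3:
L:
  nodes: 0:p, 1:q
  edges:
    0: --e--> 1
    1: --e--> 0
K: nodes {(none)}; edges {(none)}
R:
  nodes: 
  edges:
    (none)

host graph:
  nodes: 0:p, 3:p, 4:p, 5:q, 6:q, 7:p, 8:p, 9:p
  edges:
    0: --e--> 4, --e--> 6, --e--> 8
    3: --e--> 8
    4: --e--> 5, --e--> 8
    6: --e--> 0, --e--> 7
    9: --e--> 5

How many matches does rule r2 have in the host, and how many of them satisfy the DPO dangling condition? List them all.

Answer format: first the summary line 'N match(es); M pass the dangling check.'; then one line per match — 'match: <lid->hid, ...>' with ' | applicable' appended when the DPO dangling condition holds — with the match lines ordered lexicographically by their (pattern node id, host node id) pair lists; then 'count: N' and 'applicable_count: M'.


15 match(es); 0 pass the dangling check.
match: 0->5, 1->0, 2->6, 3->3
match: 0->5, 1->0, 2->6, 3->4
match: 0->5, 1->0, 2->6, 3->7
match: 0->5, 1->0, 2->6, 3->8
match: 0->5, 1->0, 2->6, 3->9
match: 0->6, 1->4, 2->5, 3->0
match: 0->6, 1->4, 2->5, 3->3
match: 0->6, 1->4, 2->5, 3->7
match: 0->6, 1->4, 2->5, 3->8
match: 0->6, 1->4, 2->5, 3->9
match: 0->6, 1->9, 2->5, 3->0
match: 0->6, 1->9, 2->5, 3->3
match: 0->6, 1->9, 2->5, 3->4
match: 0->6, 1->9, 2->5, 3->7
match: 0->6, 1->9, 2->5, 3->8
count: 15
applicable_count: 0


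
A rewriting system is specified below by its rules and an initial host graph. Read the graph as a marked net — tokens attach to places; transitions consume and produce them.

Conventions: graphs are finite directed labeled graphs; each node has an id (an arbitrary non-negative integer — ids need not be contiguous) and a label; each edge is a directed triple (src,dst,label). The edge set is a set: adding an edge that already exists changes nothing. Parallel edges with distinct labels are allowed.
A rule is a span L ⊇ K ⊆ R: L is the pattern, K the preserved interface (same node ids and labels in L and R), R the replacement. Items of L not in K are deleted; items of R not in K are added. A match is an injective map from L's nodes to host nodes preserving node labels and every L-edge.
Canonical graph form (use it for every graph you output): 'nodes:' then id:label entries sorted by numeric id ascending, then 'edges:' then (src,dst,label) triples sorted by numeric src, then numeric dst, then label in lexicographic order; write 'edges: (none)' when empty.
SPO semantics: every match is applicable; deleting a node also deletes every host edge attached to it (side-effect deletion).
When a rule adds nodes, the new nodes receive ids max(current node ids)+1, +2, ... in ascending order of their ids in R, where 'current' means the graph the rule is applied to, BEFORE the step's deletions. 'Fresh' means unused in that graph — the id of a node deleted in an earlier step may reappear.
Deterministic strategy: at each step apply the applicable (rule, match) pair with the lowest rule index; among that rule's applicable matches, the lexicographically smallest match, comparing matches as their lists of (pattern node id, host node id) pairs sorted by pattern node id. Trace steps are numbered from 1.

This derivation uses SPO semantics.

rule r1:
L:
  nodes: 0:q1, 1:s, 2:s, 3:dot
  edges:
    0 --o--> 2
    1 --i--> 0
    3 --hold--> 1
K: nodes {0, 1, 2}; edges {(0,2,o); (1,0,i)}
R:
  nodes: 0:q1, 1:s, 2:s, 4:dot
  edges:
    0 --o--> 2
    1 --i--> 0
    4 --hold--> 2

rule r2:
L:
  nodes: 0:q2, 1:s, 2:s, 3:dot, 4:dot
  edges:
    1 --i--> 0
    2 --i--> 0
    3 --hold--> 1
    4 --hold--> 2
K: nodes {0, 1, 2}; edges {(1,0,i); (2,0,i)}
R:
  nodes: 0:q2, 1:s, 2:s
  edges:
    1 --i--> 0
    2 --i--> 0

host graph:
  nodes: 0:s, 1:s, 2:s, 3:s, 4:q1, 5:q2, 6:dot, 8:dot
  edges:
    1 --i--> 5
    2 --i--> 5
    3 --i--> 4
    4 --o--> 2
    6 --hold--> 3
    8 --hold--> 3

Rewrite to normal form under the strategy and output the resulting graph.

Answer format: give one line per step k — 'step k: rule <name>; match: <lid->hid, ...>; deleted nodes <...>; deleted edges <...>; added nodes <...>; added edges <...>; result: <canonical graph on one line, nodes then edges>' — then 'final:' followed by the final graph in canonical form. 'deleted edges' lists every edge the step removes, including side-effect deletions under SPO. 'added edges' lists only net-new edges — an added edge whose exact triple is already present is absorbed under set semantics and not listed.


step 1: rule r1; match: 0->4, 1->3, 2->2, 3->6; deleted nodes 6; deleted edges (6,3,hold); added nodes 9; added edges (9,2,hold); result: nodes: 0:s, 1:s, 2:s, 3:s, 4:q1, 5:q2, 8:dot, 9:dot edges: (1,5,i); (2,5,i); (3,4,i); (4,2,o); (8,3,hold); (9,2,hold)
step 2: rule r1; match: 0->4, 1->3, 2->2, 3->8; deleted nodes 8; deleted edges (8,3,hold); added nodes 10; added edges (10,2,hold); result: nodes: 0:s, 1:s, 2:s, 3:s, 4:q1, 5:q2, 9:dot, 10:dot edges: (1,5,i); (2,5,i); (3,4,i); (4,2,o); (9,2,hold); (10,2,hold)
final:
nodes: 0:s, 1:s, 2:s, 3:s, 4:q1, 5:q2, 9:dot, 10:dot
edges: (1,5,i); (2,5,i); (3,4,i); (4,2,o); (9,2,hold); (10,2,hold)


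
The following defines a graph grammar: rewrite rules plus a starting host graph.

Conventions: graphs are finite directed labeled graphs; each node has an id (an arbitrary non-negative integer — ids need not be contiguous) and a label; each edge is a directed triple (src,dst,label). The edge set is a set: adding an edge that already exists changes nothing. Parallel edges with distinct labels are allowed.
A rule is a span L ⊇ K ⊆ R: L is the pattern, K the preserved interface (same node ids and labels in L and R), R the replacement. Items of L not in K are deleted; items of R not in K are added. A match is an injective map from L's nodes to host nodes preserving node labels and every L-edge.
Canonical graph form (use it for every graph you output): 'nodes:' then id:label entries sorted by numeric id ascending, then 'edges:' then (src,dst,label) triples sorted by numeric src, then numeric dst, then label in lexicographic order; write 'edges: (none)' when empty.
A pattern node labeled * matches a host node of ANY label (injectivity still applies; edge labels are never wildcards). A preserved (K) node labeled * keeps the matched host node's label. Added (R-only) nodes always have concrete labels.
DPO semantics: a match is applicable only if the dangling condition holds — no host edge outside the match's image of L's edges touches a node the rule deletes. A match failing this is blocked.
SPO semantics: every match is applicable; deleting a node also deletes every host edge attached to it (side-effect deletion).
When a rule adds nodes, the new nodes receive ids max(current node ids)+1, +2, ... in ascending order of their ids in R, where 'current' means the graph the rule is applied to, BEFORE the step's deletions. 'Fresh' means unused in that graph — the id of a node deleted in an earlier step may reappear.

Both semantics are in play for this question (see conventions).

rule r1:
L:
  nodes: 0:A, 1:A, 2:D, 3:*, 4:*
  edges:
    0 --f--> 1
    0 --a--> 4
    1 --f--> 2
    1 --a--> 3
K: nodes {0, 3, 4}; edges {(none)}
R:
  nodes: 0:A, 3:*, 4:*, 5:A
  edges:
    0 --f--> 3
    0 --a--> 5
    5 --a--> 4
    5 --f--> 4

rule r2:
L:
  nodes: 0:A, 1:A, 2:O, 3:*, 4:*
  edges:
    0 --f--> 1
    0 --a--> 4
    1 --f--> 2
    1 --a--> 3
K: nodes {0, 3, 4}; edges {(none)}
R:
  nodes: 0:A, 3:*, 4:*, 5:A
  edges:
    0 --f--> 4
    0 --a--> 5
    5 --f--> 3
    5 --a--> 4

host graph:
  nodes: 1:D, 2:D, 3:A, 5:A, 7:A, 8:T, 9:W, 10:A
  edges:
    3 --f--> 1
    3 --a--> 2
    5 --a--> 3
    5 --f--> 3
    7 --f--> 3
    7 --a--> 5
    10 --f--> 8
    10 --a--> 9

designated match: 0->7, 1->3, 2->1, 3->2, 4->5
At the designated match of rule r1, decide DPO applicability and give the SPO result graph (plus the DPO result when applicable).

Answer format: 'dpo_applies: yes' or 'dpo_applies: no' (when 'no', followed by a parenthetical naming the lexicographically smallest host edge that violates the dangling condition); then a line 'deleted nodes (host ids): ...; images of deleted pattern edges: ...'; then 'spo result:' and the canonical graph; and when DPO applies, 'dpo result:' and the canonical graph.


dpo_applies: no
(the rule deletes node 3, which keeps host edge (5,3,a) outside the match image — the dangling condition fails, DPO blocks; SPO proceeds and side-deletes such edges)
deleted nodes (host ids): 1, 3; images of deleted pattern edges: (3,1,f); (3,2,a); (7,3,f); (7,5,a)
spo result:
nodes: 2:D, 5:A, 7:A, 8:T, 9:W, 10:A, 11:A
edges: (7,2,f); (7,11,a); (10,8,f); (10,9,a); (11,5,a); (11,5,f)


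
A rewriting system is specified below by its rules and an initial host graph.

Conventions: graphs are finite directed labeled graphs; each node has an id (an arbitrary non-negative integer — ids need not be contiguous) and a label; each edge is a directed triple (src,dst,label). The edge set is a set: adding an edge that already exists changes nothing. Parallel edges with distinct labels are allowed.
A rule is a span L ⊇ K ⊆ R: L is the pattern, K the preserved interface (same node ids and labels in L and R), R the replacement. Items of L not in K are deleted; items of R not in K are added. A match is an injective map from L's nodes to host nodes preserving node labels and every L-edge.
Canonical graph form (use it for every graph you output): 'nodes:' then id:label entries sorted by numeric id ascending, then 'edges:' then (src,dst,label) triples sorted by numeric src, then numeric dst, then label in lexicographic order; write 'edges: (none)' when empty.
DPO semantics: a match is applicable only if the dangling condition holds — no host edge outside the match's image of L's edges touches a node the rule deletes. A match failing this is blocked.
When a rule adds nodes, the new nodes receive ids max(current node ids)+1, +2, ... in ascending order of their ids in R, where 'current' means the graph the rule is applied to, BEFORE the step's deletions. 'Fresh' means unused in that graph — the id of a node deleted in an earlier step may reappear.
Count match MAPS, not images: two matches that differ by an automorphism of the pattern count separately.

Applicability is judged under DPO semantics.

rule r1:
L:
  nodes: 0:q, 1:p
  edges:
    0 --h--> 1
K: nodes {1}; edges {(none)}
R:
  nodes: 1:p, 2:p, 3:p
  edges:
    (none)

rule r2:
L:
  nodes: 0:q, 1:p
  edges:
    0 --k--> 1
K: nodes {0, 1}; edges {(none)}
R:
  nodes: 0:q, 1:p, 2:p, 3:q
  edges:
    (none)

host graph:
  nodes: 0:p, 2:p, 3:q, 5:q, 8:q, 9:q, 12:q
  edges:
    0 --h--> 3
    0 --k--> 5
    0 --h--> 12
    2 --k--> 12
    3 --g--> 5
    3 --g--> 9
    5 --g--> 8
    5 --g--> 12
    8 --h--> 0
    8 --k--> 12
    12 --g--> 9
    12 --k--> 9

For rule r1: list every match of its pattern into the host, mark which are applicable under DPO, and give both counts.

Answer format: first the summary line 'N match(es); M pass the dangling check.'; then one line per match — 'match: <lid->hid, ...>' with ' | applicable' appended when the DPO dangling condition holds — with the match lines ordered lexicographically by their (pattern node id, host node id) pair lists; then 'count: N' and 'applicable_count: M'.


1 match(es); 0 pass the dangling check.
match: 0->8, 1->0
count: 1
applicable_count: 0


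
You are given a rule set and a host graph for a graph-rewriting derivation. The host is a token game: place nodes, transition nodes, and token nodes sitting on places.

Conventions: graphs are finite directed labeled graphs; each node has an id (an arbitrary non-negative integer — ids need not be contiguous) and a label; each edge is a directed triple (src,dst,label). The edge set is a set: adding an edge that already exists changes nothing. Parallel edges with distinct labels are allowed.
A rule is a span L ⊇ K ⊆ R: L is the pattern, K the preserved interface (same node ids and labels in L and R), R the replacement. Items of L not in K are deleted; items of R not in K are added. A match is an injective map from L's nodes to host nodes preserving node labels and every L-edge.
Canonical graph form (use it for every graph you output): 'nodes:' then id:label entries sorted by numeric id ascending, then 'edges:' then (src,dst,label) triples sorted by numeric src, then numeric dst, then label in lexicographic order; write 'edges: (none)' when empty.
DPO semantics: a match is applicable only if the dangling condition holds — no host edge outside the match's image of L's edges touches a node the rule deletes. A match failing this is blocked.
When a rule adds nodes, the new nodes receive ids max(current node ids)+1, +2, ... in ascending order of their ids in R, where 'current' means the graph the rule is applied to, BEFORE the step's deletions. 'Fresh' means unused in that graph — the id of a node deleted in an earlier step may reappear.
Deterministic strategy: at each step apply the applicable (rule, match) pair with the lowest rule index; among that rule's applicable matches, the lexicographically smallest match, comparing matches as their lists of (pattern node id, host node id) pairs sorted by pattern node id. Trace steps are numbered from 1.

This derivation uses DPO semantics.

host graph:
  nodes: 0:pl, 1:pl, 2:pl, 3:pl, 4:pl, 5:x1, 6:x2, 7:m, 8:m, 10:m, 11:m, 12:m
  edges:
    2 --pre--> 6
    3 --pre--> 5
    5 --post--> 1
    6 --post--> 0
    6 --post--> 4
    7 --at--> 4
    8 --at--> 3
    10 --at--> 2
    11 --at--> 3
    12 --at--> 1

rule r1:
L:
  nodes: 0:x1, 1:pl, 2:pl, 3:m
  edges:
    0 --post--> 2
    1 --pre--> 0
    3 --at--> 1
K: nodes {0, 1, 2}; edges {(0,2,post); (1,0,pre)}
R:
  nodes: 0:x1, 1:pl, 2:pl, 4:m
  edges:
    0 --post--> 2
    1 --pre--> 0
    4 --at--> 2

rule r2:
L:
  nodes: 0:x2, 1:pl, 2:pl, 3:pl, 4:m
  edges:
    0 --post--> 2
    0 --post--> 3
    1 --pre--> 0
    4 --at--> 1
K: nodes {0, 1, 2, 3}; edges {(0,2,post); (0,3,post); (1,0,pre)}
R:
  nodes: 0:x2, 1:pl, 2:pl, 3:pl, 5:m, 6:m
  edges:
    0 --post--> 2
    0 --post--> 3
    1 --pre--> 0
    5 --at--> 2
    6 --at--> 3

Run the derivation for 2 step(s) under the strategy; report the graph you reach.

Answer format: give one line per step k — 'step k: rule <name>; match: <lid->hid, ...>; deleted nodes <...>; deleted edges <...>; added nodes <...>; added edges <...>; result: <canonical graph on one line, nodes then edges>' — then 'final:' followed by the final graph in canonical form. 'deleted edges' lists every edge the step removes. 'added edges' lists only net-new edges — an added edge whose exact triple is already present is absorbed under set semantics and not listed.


step 1: rule r1; match: 0->5, 1->3, 2->1, 3->8; deleted nodes 8; deleted edges (8,3,at); added nodes 13; added edges (13,1,at); result: nodes: 0:pl, 1:pl, 2:pl, 3:pl, 4:pl, 5:x1, 6:x2, 7:m, 10:m, 11:m, 12:m, 13:m edges: (2,6,pre); (3,5,pre); (5,1,post); (6,0,post); (6,4,post); (7,4,at); (10,2,at); (11,3,at); (12,1,at); (13,1,at)
step 2: rule r1; match: 0->5, 1->3, 2->1, 3->11; deleted nodes 11; deleted edges (11,3,at); added nodes 14; added edges (14,1,at); result: nodes: 0:pl, 1:pl, 2:pl, 3:pl, 4:pl, 5:x1, 6:x2, 7:m, 10:m, 12:m, 13:m, 14:m edges: (2,6,pre); (3,5,pre); (5,1,post); (6,0,post); (6,4,post); (7,4,at); (10,2,at); (12,1,at); (13,1,at); (14,1,at)
final:
nodes: 0:pl, 1:pl, 2:pl, 3:pl, 4:pl, 5:x1, 6:x2, 7:m, 10:m, 12:m, 13:m, 14:m
edges: (2,6,pre); (3,5,pre); (5,1,post); (6,0,post); (6,4,post); (7,4,at); (10,2,at); (12,1,at); (13,1,at); (14,1,at)


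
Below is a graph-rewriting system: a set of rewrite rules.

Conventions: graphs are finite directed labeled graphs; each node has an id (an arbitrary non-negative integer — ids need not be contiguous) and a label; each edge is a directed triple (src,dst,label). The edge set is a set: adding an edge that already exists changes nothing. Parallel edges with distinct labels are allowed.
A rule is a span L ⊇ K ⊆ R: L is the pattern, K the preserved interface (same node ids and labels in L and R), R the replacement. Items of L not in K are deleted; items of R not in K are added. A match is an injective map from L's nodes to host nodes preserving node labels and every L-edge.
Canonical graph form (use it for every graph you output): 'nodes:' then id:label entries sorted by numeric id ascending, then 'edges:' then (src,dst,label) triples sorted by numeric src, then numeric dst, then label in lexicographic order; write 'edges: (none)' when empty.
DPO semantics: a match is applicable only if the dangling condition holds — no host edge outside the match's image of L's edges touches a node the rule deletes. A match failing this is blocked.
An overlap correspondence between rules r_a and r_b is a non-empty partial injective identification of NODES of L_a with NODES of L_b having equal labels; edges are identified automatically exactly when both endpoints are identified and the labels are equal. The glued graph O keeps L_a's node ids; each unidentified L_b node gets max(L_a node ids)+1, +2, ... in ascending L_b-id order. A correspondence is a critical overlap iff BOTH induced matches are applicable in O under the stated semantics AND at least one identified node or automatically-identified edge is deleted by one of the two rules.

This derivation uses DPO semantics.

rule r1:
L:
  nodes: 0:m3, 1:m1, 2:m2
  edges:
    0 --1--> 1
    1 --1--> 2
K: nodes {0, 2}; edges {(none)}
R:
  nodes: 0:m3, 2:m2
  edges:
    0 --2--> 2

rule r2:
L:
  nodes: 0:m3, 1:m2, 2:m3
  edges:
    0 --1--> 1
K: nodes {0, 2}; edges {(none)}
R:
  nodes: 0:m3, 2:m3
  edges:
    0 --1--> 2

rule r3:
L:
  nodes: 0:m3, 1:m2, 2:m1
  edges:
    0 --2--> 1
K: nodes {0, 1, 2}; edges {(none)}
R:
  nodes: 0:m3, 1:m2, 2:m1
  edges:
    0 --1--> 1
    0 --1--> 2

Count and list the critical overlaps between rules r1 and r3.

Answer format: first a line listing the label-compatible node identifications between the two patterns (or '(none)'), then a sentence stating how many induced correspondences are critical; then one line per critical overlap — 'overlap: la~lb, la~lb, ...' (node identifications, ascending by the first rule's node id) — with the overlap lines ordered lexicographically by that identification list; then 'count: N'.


label-compatible node identifications between L(r1) and L(r3): 0~0, 1~2, 2~1
4 of the induced correspondences are critical overlaps of r1 and r3.
overlap: 0~0, 1~2
overlap: 0~0, 1~2, 2~1
overlap: 1~2
overlap: 1~2, 2~1
count: 4


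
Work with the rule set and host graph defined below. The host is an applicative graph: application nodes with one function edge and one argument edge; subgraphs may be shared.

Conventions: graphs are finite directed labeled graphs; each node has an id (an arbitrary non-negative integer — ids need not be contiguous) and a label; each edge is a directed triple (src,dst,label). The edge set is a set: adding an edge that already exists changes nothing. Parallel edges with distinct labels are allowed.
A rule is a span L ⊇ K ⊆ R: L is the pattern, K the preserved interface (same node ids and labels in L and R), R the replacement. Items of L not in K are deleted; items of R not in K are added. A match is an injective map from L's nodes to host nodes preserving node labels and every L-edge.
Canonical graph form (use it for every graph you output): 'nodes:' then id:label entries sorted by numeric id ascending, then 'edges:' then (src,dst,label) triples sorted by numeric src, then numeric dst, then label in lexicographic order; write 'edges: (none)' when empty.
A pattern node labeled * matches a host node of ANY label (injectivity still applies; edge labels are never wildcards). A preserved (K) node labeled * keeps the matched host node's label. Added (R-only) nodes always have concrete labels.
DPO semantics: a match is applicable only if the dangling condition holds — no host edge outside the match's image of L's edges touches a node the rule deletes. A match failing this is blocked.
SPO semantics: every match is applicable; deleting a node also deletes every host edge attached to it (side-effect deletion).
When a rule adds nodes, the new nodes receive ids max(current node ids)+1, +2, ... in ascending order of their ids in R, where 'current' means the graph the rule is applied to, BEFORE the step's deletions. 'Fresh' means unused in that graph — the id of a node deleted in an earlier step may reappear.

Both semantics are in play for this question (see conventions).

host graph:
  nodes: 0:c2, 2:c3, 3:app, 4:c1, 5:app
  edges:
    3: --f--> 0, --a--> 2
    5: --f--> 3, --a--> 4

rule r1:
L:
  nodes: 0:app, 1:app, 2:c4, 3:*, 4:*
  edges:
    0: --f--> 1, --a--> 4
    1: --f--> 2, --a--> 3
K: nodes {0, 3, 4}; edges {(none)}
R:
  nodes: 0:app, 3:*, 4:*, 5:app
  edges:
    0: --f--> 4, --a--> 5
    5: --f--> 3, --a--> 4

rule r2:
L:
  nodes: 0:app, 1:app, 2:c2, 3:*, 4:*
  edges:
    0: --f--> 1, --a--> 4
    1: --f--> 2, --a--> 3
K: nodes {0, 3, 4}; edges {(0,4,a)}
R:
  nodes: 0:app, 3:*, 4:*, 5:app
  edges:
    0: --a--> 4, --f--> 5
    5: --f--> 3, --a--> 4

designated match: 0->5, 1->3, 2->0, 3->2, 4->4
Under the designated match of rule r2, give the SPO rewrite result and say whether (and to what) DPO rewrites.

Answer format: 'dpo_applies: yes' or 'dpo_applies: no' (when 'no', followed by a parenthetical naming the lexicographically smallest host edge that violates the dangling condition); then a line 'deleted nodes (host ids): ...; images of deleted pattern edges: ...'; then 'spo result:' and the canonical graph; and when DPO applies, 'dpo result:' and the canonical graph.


dpo_applies: yes
deleted nodes (host ids): 0, 3; images of deleted pattern edges: (3,0,f); (3,2,a); (5,3,f)
spo result:
nodes: 2:c3, 4:c1, 5:app, 6:app
edges: (5,4,a); (5,6,f); (6,2,f); (6,4,a)
dpo result:
nodes: 2:c3, 4:c1, 5:app, 6:app
edges: (5,4,a); (5,6,f); (6,2,f); (6,4,a)
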